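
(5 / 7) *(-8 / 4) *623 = -890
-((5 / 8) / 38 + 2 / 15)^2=-466489 / 20793600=-0.02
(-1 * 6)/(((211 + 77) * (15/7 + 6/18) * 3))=-7/2496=-0.00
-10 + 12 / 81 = -266 / 27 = -9.85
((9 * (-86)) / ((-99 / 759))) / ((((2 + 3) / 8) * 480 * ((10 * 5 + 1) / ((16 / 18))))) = 3956 / 11475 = 0.34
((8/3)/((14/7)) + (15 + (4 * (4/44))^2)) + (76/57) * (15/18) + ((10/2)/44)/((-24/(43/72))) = 14697923/836352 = 17.57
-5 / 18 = -0.28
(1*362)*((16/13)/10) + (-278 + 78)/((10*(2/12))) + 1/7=-34263/455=-75.30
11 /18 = 0.61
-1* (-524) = 524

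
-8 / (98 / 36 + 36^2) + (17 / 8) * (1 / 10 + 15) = 59997239 / 1870160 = 32.08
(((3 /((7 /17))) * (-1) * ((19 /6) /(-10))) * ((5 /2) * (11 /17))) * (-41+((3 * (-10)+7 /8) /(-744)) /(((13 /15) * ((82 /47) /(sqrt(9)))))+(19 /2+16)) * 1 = -57.56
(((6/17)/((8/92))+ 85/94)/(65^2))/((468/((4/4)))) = 7931/3159725400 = 0.00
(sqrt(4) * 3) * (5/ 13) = 30/ 13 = 2.31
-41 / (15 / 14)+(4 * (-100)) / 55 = -7514 / 165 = -45.54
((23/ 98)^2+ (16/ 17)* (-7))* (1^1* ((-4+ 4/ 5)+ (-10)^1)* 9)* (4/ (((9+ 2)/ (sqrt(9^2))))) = 103678866/ 40817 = 2540.09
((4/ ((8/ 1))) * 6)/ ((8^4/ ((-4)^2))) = 3/ 256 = 0.01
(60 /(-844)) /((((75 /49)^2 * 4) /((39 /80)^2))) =-1217307 /675200000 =-0.00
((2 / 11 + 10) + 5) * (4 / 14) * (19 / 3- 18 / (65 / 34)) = -200734 / 15015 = -13.37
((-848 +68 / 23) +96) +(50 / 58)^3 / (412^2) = -71321962815473 / 95217387568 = -749.04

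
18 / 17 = 1.06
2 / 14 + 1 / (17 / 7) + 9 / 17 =129 / 119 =1.08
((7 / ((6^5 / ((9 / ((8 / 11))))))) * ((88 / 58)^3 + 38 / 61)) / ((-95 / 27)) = -235735731 / 18090784640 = -0.01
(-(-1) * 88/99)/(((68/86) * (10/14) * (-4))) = -301/765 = -0.39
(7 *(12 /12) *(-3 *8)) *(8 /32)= -42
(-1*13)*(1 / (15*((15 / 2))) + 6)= -17576 / 225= -78.12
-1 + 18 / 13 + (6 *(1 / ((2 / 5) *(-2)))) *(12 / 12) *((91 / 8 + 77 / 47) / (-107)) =1356455 / 1046032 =1.30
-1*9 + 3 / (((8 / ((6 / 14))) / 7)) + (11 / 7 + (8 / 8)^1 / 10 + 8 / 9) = -13393 / 2520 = -5.31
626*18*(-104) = -1171872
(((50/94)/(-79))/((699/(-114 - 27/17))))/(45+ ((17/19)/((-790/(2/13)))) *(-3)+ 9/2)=40446250/1798193941179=0.00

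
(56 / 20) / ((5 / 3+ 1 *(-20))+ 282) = 0.01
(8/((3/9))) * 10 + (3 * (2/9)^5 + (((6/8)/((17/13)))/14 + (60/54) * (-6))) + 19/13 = 57205656617/243596808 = 234.84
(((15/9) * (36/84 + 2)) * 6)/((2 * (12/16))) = 340/21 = 16.19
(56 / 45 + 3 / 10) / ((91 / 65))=139 / 126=1.10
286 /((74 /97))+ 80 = 16831 /37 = 454.89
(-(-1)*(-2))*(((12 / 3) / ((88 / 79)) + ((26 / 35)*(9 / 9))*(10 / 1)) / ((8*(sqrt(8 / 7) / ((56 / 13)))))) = -1697*sqrt(14) / 572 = -11.10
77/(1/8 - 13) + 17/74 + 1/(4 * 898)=-78720257/13689112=-5.75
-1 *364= -364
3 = 3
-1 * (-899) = 899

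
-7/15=-0.47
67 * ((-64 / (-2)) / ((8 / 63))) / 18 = 938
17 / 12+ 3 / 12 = 1.67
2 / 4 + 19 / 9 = 47 / 18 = 2.61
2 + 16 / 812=410 / 203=2.02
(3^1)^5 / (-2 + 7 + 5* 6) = 243 / 35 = 6.94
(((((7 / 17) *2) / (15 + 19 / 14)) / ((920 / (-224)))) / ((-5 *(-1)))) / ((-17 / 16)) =87808 / 38054075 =0.00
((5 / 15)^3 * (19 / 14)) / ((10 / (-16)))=-76 / 945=-0.08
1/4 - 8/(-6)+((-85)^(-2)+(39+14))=4732387/86700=54.58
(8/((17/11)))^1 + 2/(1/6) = 292/17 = 17.18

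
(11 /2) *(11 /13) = 4.65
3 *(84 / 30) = 42 / 5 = 8.40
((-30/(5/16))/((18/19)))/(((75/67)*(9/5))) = -20368/405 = -50.29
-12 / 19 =-0.63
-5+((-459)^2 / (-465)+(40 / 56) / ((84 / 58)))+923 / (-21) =-7618341 / 15190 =-501.54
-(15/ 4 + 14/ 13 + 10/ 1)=-771/ 52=-14.83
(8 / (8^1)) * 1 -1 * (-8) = 9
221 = 221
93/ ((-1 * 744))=-1/ 8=-0.12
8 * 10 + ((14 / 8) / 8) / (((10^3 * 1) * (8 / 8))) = 2560007 / 32000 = 80.00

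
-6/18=-1/3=-0.33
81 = 81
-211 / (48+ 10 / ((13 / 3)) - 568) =2743 / 6730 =0.41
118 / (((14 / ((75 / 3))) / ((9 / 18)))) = 105.36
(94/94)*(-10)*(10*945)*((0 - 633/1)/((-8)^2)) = 14954625/16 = 934664.06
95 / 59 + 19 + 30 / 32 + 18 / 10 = 110201 / 4720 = 23.35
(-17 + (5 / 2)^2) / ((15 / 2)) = -43 / 30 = -1.43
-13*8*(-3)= 312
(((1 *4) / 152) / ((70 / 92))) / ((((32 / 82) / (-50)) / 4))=-4715 / 266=-17.73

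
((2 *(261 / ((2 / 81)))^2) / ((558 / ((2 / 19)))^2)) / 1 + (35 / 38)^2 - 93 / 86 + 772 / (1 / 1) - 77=41931560595 / 59670412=702.72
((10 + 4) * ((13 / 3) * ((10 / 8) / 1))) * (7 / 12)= 44.24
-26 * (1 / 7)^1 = -26 / 7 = -3.71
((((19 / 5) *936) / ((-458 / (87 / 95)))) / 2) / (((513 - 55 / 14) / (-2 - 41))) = 12255516 / 40802075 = 0.30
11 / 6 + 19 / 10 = 56 / 15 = 3.73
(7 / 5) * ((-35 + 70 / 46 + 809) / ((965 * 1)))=124859 / 110975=1.13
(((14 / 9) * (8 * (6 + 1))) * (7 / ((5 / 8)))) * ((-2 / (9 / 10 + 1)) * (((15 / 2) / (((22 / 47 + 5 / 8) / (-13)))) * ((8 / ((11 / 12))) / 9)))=68672880640 / 773091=88828.97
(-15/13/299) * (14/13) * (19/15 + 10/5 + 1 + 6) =-2156/50531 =-0.04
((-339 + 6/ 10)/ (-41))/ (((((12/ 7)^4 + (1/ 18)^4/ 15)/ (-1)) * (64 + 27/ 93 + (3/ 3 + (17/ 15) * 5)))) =-118983500693568/ 8834221430299519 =-0.01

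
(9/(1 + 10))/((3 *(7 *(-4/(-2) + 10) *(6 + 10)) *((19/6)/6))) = 9/23408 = 0.00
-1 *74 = -74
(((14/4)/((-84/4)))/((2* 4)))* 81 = -27/16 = -1.69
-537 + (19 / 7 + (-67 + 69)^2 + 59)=-3299 / 7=-471.29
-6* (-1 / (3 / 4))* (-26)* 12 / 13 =-192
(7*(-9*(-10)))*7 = 4410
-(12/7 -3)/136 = 9/952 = 0.01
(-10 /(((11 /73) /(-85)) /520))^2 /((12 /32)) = 8328758048000000 /363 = 22944237046831.96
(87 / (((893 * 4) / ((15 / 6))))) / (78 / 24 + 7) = 0.01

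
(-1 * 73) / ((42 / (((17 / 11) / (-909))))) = 1241 / 419958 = 0.00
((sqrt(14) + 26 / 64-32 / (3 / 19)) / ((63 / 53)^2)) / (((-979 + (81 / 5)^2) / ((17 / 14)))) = 0.24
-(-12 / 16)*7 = 21 / 4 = 5.25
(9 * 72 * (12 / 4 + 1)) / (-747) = -288 / 83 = -3.47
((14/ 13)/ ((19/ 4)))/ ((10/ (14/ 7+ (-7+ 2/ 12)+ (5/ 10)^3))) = -791/ 7410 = -0.11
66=66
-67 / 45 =-1.49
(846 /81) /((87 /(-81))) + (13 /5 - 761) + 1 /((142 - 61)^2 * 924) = -675213977447 /879042780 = -768.12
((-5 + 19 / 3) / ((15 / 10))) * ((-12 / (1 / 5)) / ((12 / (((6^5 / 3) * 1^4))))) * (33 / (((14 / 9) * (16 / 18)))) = -1924560 / 7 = -274937.14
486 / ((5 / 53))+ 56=26038 / 5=5207.60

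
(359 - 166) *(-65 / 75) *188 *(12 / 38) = -943384 / 95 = -9930.36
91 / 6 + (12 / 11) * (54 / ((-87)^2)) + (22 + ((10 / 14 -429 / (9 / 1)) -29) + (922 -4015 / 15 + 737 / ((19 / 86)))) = 29170782457 / 7382298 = 3951.45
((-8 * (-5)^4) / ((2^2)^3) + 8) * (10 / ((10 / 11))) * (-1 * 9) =55539 / 8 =6942.38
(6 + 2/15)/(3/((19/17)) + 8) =1748/3045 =0.57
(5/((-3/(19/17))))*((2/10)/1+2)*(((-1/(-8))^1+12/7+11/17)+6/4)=-264385/16184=-16.34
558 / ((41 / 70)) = 39060 / 41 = 952.68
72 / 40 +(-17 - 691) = -3531 / 5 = -706.20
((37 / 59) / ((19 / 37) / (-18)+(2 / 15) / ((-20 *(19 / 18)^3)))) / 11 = -4225486950 / 2534589673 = -1.67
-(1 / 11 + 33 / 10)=-373 / 110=-3.39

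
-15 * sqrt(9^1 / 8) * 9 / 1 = -143.19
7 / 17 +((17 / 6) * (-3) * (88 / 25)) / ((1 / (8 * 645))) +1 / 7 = -91860054 / 595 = -154386.65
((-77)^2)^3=208422380089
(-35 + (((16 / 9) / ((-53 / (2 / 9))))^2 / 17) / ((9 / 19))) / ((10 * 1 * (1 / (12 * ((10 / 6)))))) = -197383643878 / 2819766897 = -70.00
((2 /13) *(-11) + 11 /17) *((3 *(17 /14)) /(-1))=99 /26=3.81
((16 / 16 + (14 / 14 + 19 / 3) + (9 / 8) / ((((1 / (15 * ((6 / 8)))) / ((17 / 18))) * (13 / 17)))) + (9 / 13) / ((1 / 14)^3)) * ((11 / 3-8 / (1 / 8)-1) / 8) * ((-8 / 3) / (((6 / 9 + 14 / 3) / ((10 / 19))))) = 552166405 / 142272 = 3881.06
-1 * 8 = -8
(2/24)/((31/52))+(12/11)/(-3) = -229/1023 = -0.22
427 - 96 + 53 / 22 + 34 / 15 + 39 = 123643 / 330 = 374.68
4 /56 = 1 /14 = 0.07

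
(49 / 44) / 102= 49 / 4488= 0.01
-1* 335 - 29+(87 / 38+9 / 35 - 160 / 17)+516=3281499 / 22610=145.13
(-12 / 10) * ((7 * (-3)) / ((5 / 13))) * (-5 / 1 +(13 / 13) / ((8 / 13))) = -22113 / 100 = -221.13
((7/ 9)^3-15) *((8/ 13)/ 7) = -84736/ 66339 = -1.28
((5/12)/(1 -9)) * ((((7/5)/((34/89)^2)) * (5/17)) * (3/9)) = -0.05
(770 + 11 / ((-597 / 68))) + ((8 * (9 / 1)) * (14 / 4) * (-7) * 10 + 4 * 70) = -9904978 / 597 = -16591.25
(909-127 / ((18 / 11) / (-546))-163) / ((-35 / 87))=-750317 / 7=-107188.14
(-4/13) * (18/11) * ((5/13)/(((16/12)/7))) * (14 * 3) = -79380/1859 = -42.70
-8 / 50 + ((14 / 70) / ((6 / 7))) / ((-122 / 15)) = -1151 / 6100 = -0.19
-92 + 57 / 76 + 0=-365 / 4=-91.25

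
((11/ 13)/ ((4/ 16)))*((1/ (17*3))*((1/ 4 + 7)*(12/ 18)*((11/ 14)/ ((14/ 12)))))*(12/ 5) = 28072/ 54145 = 0.52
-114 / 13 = -8.77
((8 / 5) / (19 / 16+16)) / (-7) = -128 / 9625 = -0.01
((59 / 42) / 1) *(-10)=-295 / 21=-14.05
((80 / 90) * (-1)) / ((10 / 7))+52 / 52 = 0.38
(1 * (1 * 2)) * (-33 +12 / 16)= -129 / 2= -64.50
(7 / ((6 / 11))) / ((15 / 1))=77 / 90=0.86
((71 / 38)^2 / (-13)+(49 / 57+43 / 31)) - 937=-935.02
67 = 67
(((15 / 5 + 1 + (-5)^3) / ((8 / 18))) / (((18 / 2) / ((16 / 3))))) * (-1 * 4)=1936 / 3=645.33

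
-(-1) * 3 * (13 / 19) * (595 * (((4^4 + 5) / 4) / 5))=1211301 / 76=15938.17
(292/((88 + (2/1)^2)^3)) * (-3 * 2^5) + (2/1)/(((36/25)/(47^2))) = 3068.02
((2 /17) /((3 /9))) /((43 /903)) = 126 /17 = 7.41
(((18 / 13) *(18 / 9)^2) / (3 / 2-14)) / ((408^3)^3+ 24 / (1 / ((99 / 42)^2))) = -392 / 277171392498314645392706775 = -0.00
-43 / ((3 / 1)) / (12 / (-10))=215 / 18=11.94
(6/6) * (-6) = -6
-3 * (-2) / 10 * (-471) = -1413 / 5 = -282.60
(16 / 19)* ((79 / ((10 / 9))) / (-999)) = -632 / 10545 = -0.06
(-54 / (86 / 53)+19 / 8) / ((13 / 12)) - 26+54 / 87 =-1747745 / 32422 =-53.91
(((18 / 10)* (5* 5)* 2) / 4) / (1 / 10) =225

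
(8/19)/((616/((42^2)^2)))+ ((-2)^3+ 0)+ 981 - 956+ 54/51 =7621139/3553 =2144.99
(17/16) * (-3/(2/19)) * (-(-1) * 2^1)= -60.56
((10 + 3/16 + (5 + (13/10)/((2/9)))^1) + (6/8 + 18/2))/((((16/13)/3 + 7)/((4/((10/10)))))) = 16.62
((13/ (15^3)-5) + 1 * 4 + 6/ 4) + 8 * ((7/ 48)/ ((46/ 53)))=573821/ 310500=1.85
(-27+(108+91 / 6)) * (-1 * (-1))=577 / 6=96.17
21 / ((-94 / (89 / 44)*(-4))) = 1869 / 16544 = 0.11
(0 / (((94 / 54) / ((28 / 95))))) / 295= 0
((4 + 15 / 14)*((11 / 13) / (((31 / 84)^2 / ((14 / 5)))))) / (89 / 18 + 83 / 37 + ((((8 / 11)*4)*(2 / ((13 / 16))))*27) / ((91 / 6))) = 3673820326176 / 830182140395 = 4.43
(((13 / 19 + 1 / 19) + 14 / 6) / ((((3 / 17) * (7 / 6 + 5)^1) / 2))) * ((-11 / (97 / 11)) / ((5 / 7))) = -2015860 / 204573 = -9.85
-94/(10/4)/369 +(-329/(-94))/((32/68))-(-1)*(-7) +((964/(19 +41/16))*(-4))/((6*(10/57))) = -575594903/3394800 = -169.55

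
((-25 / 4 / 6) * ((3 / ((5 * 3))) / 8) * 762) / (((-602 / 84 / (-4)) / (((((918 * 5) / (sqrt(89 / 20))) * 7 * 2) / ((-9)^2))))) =-4165.26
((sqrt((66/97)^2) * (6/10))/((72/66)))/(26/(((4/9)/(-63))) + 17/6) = -0.00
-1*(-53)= 53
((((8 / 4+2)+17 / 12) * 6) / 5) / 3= 13 / 6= 2.17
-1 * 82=-82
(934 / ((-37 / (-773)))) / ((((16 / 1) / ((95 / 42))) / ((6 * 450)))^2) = 164933403609375 / 58016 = 2842895125.64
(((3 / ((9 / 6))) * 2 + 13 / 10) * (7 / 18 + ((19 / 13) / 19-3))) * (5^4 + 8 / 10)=-32780447 / 3900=-8405.24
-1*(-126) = 126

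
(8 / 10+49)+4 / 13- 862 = -52773 / 65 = -811.89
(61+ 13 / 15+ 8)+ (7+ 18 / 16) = 9359 / 120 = 77.99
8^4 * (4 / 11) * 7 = 114688 / 11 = 10426.18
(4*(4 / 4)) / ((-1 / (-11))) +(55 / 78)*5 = 3707 / 78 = 47.53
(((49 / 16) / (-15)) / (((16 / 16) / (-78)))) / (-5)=-637 / 200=-3.18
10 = 10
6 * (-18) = -108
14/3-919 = -2743/3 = -914.33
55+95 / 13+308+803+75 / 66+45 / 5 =338465 / 286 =1183.44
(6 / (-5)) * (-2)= 12 / 5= 2.40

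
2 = 2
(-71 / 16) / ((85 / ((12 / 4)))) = -213 / 1360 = -0.16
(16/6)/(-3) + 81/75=43/225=0.19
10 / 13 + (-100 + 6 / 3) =-1264 / 13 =-97.23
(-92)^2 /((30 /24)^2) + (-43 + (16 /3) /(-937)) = 377654639 /70275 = 5373.95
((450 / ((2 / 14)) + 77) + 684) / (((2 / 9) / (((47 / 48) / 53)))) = 551451 / 1696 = 325.15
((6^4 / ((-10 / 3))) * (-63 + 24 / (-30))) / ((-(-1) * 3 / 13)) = 2687256 / 25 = 107490.24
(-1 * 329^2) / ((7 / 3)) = -46389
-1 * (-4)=4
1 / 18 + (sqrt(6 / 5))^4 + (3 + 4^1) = 8.50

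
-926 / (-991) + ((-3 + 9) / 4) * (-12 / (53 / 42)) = -700118 / 52523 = -13.33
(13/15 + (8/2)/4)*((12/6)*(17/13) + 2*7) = 2016/65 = 31.02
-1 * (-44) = 44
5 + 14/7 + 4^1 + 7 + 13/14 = 265/14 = 18.93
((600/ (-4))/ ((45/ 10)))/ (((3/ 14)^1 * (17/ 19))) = -26600/ 153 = -173.86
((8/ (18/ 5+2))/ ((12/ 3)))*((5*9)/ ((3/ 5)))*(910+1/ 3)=341375/ 14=24383.93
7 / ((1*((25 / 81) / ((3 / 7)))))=9.72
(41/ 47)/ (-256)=-0.00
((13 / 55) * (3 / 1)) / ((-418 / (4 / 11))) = -78 / 126445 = -0.00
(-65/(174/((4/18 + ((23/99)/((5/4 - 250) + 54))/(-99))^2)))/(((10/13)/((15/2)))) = -608183286339005/3380988451165578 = -0.18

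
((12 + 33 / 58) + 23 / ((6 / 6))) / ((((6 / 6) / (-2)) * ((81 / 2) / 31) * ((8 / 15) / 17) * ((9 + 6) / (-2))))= 231.42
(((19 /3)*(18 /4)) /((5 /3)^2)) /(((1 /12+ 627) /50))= 6156 /7525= 0.82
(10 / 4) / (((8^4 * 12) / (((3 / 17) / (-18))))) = -5 / 10027008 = -0.00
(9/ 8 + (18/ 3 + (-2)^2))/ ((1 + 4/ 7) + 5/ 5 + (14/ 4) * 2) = 623/ 536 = 1.16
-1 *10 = -10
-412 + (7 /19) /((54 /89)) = -411.39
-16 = -16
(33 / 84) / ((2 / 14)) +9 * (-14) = -493 / 4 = -123.25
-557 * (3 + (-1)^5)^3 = -4456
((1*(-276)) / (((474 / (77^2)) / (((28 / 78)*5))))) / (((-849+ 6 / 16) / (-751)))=-114701011040 / 20916909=-5483.65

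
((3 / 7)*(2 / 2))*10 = 30 / 7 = 4.29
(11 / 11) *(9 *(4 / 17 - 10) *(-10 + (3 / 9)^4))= 134294 / 153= 877.74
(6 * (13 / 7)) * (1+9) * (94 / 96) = 3055 / 28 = 109.11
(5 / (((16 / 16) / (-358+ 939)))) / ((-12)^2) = 2905 / 144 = 20.17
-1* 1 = -1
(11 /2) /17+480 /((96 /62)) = 10551 /34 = 310.32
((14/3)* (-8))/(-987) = 16/423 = 0.04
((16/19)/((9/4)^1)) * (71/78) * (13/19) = 2272/9747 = 0.23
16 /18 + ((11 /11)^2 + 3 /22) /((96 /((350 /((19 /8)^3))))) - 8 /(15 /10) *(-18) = 66001528 /679041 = 97.20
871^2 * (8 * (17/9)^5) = 8617293874696/59049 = 145934628.44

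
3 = 3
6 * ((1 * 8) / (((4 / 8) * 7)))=96 / 7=13.71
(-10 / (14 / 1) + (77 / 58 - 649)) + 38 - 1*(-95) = -209247 / 406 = -515.39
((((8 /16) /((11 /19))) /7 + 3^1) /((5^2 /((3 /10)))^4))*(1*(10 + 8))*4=350649 /75195312500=0.00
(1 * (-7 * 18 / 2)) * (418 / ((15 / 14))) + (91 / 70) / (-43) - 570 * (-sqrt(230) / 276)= -2113745 / 86 + 95 * sqrt(230) / 46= -24547.11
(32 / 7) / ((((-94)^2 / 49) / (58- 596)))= -30128 / 2209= -13.64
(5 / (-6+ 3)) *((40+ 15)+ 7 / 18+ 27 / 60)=-10051 / 108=-93.06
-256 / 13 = -19.69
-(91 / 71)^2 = -8281 / 5041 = -1.64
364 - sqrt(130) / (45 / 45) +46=410 - sqrt(130)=398.60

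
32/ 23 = 1.39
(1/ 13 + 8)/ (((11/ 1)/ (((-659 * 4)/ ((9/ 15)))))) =-461300/ 143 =-3225.87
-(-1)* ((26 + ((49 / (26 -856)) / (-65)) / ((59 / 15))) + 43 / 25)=88234881 / 3183050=27.72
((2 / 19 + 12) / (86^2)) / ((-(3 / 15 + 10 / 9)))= -5175 / 4145458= -0.00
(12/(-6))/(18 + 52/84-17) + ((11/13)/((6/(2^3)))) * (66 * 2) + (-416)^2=38278015/221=173203.69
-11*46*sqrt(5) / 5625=-506*sqrt(5) / 5625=-0.20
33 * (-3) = -99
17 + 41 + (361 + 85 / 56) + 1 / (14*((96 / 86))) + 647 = 717415 / 672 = 1067.58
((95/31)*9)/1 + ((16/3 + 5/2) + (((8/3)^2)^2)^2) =1054593161/406782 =2592.53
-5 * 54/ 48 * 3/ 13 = -135/ 104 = -1.30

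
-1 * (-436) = 436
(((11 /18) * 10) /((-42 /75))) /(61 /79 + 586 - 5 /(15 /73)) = -9875 /508956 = -0.02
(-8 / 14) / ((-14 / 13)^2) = -169 / 343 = -0.49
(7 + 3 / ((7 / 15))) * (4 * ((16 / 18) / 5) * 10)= 6016 / 63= 95.49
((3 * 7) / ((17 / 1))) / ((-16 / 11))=-231 / 272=-0.85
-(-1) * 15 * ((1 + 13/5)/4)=27/2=13.50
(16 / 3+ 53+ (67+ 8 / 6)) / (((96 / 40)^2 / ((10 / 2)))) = 11875 / 108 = 109.95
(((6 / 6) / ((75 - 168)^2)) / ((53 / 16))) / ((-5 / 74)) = -1184 / 2291985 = -0.00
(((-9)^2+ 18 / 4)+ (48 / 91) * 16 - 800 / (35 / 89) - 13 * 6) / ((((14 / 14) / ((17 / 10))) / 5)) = -892109 / 52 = -17155.94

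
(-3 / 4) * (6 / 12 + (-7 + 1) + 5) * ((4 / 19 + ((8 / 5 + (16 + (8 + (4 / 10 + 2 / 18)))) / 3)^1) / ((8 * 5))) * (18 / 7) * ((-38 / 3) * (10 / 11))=-4573 / 1848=-2.47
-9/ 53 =-0.17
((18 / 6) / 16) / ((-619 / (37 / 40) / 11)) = -1221 / 396160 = -0.00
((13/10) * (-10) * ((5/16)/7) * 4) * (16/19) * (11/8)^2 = -7865/2128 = -3.70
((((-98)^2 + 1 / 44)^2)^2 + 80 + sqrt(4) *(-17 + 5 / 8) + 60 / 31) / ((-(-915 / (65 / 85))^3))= 723925572816250585052984153 / 145767663107931744000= 4966297.44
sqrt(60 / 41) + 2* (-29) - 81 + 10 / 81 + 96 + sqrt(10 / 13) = -40.79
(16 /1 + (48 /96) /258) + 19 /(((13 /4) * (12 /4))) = 17.95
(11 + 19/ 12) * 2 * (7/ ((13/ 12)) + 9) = 10117/ 26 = 389.12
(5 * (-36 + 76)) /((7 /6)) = 1200 /7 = 171.43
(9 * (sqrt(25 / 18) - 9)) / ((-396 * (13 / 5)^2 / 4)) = 225 / 1859 - 125 * sqrt(2) / 11154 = 0.11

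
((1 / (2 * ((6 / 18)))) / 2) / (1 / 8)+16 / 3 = 34 / 3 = 11.33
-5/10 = -1/2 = -0.50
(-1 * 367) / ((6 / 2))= -367 / 3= -122.33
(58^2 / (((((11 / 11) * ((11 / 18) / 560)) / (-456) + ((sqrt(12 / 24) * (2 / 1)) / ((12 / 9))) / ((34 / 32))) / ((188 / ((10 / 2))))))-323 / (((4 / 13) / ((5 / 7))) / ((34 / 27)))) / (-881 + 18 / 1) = 2171042399308592564101 / 1984932912299424955434-545160961750456074240 * sqrt(2) / 5251145270633399353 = -145.73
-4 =-4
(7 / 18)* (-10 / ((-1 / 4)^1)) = 140 / 9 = 15.56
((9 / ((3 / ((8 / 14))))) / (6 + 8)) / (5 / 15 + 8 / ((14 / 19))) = 18 / 1645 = 0.01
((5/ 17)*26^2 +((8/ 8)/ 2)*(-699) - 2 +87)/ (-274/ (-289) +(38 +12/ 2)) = -37961/ 25980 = -1.46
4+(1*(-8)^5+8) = -32756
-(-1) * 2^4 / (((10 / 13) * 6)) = 52 / 15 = 3.47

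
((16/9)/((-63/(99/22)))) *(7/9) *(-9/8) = 1/9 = 0.11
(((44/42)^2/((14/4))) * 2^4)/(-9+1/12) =-61952/110103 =-0.56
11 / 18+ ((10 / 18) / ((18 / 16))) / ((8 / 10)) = 1.23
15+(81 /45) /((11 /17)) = 978 /55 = 17.78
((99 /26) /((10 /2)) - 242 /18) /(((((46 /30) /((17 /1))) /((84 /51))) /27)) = -1869714 /299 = -6253.22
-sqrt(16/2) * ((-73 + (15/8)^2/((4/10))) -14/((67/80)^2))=48363891 * sqrt(2)/287296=238.07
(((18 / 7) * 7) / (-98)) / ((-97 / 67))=603 / 4753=0.13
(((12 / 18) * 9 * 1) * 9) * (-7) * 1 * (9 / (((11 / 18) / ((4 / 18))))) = -13608 / 11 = -1237.09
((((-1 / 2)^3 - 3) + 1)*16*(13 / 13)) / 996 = -17 / 498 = -0.03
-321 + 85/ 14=-4409/ 14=-314.93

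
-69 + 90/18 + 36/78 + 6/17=-13964/221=-63.19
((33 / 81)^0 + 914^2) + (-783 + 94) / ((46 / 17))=38416549 / 46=835142.37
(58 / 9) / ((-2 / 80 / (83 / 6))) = -96280 / 27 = -3565.93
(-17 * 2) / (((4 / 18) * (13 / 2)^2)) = -612 / 169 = -3.62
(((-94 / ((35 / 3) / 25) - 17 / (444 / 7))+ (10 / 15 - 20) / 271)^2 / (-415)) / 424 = -3208945714068249 / 13869858993074560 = -0.23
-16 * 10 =-160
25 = 25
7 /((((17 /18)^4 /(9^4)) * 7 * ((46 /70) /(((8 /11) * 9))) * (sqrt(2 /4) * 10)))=173564379072 * sqrt(2) /21130813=11616.07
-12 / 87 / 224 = -1 / 1624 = -0.00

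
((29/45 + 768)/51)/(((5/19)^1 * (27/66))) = 140.00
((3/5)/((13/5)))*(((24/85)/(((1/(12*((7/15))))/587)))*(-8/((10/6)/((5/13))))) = -28401408/71825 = -395.43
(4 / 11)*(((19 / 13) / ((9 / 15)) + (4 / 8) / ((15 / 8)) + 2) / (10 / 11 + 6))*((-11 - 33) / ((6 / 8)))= -161392 / 11115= -14.52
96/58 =48/29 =1.66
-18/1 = -18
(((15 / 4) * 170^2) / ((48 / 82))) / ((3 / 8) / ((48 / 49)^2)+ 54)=1137504000 / 334177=3403.90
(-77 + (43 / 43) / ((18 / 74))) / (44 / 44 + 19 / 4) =-2624 / 207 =-12.68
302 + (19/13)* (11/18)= 70877/234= 302.89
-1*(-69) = 69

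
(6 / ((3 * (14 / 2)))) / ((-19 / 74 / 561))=-83028 / 133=-624.27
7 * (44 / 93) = 308 / 93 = 3.31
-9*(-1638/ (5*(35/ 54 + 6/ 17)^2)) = 12423437208/ 4222805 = 2941.99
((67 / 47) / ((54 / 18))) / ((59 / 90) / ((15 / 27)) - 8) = -3350 / 48081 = -0.07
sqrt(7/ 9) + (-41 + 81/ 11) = -370/ 11 + sqrt(7)/ 3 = -32.75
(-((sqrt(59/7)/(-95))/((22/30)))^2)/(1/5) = -2655/305767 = -0.01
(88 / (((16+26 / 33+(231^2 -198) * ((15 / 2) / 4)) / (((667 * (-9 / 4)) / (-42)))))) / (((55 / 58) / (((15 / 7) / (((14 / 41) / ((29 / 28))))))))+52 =3299780550922 / 63194600917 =52.22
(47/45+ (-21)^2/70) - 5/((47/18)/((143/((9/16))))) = -2028133/4230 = -479.46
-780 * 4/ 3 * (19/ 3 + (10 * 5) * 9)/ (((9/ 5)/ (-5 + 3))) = 14237600/ 27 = 527318.52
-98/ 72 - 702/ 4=-176.86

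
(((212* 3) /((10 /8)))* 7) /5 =17808 /25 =712.32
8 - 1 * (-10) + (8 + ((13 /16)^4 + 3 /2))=1830801 /65536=27.94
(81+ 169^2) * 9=257778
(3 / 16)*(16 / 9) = 1 / 3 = 0.33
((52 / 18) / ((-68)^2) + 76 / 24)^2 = 4343469025 / 432972864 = 10.03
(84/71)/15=28/355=0.08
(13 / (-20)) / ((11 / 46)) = -2.72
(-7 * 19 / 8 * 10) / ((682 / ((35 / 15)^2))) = -32585 / 24552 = -1.33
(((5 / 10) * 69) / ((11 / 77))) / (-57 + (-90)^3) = -23 / 69434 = -0.00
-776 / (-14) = 388 / 7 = 55.43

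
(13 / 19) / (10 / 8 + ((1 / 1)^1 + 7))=52 / 703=0.07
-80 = -80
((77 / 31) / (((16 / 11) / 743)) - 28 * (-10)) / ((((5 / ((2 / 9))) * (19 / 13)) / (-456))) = -3328871 / 155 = -21476.59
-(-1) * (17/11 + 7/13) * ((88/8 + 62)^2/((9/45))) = 55525.94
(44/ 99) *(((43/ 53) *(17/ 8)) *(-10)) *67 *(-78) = 40044.09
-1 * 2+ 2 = 0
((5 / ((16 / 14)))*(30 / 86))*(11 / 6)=2.80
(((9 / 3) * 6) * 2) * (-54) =-1944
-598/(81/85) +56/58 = -1471802/2349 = -626.57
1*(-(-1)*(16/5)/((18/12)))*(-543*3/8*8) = -17376/5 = -3475.20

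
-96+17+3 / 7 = -550 / 7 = -78.57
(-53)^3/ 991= -148877/ 991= -150.23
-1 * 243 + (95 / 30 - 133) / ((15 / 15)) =-2237 / 6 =-372.83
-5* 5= -25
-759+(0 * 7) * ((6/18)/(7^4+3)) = -759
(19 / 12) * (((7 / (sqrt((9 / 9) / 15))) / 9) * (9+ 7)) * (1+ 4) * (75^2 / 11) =195116.21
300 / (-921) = -100 / 307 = -0.33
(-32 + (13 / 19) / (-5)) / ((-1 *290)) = 3053 / 27550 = 0.11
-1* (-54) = 54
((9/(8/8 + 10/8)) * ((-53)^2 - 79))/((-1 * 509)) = -10920/509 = -21.45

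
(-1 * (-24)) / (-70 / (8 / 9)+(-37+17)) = -96 / 395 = -0.24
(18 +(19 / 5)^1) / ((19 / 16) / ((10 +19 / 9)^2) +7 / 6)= 62161392 / 3349765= 18.56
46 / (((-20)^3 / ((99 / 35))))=-2277 / 140000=-0.02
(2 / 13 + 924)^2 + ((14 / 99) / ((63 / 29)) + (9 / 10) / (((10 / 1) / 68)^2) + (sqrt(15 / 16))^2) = 257219936202953 / 301158000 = 854102.95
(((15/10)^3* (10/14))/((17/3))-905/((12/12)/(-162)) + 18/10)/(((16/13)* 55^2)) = 9072364509/230384000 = 39.38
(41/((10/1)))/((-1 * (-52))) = 41/520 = 0.08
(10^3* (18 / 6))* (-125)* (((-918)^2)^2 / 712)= -33289862820750000 / 89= -374043402480337.08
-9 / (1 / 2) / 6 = -3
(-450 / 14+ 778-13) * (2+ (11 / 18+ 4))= 4845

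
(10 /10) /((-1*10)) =-1 /10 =-0.10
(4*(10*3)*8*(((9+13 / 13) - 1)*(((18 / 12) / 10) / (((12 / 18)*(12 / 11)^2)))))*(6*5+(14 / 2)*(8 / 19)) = 1022571 / 19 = 53819.53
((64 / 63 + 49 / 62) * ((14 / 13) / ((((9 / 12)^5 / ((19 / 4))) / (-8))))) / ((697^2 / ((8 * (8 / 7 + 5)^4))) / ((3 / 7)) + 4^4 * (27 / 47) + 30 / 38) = -6704954569198551040 / 5324832671773687137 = -1.26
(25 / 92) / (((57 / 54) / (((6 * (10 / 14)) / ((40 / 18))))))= 6075 / 12236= 0.50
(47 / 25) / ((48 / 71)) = 2.78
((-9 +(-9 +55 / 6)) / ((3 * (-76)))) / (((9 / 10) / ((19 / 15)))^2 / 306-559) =-17119 / 247001247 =-0.00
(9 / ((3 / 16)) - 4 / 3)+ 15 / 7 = 1025 / 21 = 48.81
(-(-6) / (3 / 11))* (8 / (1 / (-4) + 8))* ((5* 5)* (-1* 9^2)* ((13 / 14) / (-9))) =1029600 / 217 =4744.70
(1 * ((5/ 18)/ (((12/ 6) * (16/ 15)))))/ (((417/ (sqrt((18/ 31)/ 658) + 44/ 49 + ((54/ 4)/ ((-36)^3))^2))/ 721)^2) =139384551722425 * sqrt(10199)/ 677839928619958272 + 106843819794486769486345625/ 340035222478616696784420864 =0.33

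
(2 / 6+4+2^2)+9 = 52 / 3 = 17.33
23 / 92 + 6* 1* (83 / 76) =517 / 76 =6.80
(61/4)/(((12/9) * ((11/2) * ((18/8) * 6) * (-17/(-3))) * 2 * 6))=61/26928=0.00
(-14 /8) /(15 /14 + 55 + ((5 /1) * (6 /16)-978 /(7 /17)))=0.00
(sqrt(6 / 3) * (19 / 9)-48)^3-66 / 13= -13090034 / 117 + 10651286 * sqrt(2) / 729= -91217.82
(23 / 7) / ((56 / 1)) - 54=-21145 / 392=-53.94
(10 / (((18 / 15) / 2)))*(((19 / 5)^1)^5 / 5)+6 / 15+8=4967948 / 1875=2649.57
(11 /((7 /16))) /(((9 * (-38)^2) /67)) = 0.13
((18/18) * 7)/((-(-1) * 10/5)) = 7/2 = 3.50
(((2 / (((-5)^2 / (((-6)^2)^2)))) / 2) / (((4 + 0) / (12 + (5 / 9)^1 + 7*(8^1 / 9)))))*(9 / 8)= 13689 / 50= 273.78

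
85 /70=17 /14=1.21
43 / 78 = 0.55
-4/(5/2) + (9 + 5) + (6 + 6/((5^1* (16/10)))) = 383/20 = 19.15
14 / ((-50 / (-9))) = 63 / 25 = 2.52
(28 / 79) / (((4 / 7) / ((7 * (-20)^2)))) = 137200 / 79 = 1736.71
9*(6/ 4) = 27/ 2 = 13.50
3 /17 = 0.18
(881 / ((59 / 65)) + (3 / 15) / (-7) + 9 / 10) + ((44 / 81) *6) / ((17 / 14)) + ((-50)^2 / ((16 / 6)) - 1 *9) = 1803397073 / 947835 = 1902.65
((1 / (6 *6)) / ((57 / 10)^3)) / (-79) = -250 / 131672223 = -0.00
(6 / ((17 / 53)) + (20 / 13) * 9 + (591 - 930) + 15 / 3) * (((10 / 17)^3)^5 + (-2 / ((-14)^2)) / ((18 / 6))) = 85554171845791964064830 / 92991537674399385667191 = 0.92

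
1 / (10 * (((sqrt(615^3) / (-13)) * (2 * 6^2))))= -13 * sqrt(615) / 272322000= -0.00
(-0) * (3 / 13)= 0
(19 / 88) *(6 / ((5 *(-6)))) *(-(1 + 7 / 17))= 57 / 935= 0.06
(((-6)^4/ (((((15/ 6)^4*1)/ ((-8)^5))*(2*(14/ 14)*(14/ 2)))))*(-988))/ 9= 8524743.12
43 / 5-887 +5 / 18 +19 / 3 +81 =-71171 / 90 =-790.79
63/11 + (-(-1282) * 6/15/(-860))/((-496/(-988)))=6656303/1466300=4.54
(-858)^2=736164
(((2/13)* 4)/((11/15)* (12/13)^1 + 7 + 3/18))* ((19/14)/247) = 120/278369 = 0.00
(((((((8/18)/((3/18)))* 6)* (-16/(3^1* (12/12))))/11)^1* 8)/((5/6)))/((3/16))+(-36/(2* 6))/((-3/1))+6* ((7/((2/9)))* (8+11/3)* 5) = 1753754/165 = 10628.81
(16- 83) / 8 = -67 / 8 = -8.38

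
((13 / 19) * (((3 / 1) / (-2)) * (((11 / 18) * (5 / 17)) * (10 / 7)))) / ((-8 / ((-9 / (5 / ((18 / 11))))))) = -0.10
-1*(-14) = 14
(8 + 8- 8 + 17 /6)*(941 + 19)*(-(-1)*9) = 93600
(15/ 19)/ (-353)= -15/ 6707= -0.00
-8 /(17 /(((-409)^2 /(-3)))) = 1338248 /51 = 26240.16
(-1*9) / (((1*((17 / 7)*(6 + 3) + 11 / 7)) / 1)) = -63 / 164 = -0.38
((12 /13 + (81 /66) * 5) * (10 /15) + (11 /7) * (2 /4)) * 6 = 32985 /1001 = 32.95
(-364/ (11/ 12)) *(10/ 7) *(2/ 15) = -832/ 11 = -75.64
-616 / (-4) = 154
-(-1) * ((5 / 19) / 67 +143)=182044 / 1273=143.00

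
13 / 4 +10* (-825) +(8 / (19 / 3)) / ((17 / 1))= -10654705 / 1292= -8246.68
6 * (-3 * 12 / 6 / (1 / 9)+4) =-300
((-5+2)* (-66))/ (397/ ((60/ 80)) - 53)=594/ 1429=0.42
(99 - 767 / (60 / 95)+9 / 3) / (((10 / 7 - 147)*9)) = 93443 / 110052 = 0.85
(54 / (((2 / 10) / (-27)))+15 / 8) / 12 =-607.34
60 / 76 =15 / 19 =0.79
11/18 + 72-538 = -8377/18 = -465.39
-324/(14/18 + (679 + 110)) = -729/1777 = -0.41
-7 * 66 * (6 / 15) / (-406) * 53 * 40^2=1119360 / 29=38598.62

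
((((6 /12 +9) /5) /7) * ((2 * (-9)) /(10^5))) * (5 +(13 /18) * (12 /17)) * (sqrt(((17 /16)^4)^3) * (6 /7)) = -68225548707 /205520896000000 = -0.00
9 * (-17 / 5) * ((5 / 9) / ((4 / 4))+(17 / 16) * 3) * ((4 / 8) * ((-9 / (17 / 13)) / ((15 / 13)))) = 273273 / 800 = 341.59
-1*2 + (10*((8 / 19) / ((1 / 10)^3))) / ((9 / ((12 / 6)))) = 159658 / 171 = 933.67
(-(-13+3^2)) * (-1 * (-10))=40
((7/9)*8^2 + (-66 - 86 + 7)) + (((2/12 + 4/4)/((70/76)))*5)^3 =4288/27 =158.81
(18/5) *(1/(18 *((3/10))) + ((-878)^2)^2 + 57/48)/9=51344249021917/216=237704856582.95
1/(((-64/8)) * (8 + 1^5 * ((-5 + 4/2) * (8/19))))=-19/1024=-0.02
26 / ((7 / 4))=104 / 7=14.86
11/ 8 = 1.38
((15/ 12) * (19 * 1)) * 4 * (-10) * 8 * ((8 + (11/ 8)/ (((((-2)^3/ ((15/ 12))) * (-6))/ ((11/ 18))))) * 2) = -105349775/ 864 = -121932.61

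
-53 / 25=-2.12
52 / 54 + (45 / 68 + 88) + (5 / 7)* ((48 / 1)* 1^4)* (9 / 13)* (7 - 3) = 30837181 / 167076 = 184.57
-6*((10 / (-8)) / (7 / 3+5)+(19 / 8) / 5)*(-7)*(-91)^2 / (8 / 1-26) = -3883789 / 660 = -5884.53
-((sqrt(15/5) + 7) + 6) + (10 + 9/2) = 3/2 - sqrt(3) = -0.23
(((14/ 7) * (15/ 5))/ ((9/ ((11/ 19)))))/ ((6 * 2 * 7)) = 11/ 2394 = 0.00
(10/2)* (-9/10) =-9/2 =-4.50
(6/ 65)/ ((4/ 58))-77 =-4918/ 65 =-75.66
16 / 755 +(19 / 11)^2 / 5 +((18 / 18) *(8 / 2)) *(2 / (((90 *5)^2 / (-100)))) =22714867 / 36998775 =0.61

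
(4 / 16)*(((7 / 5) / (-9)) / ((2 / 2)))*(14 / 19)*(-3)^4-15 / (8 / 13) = -20289 / 760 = -26.70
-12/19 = -0.63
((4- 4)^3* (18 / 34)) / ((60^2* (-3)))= 0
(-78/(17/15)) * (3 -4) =1170/17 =68.82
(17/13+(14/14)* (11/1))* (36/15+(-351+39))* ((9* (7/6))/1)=-520128/13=-40009.85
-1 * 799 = -799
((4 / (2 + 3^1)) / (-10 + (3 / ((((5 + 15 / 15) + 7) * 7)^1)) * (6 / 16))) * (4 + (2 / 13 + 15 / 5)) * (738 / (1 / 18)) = -276732288 / 36355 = -7611.95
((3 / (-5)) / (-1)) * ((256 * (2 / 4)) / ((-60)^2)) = 8 / 375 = 0.02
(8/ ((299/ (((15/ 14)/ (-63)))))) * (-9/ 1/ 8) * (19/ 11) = 285/ 322322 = 0.00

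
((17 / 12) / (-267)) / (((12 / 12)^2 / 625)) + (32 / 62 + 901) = 898.20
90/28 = 45/14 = 3.21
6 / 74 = 0.08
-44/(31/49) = -2156/31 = -69.55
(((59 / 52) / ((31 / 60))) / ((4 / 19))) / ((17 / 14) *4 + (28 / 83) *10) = 3256505 / 2569528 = 1.27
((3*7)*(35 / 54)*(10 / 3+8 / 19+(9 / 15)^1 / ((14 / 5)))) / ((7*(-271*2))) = -15835 / 1112184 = -0.01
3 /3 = 1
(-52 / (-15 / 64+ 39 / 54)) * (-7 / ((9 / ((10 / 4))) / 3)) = 174720 / 281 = 621.78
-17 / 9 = -1.89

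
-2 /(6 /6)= -2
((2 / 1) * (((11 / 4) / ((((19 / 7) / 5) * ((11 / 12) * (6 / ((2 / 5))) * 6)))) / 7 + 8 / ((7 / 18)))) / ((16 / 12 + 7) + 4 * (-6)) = -16423 / 6251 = -2.63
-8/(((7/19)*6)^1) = -76/21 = -3.62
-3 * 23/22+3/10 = -156/55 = -2.84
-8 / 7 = -1.14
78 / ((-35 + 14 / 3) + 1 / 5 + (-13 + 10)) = -1170 / 497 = -2.35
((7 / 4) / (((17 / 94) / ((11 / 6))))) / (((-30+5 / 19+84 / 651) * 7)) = -304513 / 3557556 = -0.09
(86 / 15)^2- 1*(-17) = 11221 / 225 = 49.87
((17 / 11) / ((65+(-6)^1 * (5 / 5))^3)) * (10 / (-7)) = -170 / 15814183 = -0.00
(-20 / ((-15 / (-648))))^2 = 746496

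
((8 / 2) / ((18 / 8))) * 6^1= 32 / 3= 10.67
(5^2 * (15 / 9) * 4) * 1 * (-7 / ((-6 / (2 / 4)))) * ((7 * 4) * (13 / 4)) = 79625 / 9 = 8847.22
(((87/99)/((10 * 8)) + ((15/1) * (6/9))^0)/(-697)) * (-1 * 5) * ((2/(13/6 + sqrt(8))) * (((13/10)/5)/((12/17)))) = -26533/7576800 + 2041 * sqrt(2)/631400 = 0.00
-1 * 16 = -16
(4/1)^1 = 4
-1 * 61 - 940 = -1001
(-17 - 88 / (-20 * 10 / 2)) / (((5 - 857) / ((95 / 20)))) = 7657 / 85200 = 0.09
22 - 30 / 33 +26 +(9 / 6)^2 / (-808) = 1674077 / 35552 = 47.09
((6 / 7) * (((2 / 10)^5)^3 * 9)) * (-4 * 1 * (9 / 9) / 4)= -54 / 213623046875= -0.00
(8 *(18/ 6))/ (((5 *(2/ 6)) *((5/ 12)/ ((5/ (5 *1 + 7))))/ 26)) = 1872/ 5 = 374.40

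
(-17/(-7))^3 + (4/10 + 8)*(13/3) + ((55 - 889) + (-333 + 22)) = -1876684/1715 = -1094.28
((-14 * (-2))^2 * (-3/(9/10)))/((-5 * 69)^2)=-0.02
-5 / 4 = -1.25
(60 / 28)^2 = 225 / 49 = 4.59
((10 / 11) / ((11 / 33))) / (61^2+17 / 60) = 1800 / 2456047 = 0.00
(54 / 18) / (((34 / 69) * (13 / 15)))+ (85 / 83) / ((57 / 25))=15629005 / 2091102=7.47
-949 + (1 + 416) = -532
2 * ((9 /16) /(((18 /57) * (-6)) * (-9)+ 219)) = 57 /11960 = 0.00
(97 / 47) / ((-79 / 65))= -6305 / 3713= -1.70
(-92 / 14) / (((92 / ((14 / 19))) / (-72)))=72 / 19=3.79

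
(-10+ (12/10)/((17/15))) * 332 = -50464/17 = -2968.47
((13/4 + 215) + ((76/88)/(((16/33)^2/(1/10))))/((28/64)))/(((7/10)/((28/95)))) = 490761/5320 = 92.25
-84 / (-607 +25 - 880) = 42 / 731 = 0.06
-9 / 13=-0.69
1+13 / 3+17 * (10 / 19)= 814 / 57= 14.28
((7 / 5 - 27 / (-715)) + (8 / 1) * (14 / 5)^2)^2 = 52607844496 / 12780625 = 4116.22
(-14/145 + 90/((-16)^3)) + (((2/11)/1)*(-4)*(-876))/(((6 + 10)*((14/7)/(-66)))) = -390240637/296960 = -1314.12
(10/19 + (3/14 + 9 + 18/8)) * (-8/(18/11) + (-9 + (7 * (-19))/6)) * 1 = -4139971/9576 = -432.33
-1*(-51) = 51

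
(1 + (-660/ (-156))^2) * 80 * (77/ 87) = 1338.17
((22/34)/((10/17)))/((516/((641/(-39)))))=-7051/201240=-0.04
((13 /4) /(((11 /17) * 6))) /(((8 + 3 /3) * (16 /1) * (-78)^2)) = 17 /17791488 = 0.00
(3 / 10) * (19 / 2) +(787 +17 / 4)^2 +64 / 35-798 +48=70037099 / 112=625331.24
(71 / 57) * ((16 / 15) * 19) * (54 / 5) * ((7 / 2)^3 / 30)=389.65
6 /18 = 1 /3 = 0.33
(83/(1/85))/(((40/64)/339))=3826632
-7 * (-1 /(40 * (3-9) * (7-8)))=7 /240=0.03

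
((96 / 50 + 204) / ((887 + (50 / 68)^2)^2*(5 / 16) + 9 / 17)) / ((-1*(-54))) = 6115073536 / 394752040469775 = 0.00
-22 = -22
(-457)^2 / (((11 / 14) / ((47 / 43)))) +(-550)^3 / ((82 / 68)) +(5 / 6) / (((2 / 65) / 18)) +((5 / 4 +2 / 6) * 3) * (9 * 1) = -10679992554159 / 77572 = -137678447.82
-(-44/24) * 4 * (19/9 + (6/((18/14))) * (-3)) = -2354/27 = -87.19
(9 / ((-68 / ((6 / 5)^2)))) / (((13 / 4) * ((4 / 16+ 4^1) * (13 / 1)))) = -1296 / 1221025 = -0.00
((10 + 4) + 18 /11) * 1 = 172 /11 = 15.64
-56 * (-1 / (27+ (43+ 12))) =28 / 41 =0.68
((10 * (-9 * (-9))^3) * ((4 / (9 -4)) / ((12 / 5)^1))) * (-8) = -14171760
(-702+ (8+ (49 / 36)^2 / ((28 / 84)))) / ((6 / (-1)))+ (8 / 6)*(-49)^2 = 8595263 / 2592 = 3316.07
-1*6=-6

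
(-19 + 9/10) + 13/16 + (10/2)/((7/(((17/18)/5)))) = -86449/5040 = -17.15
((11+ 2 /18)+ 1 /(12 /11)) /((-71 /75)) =-10825 /852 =-12.71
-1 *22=-22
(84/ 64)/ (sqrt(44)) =21 * sqrt(11)/ 352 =0.20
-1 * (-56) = 56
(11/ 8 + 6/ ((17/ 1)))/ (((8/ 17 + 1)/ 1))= 47/ 40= 1.18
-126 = -126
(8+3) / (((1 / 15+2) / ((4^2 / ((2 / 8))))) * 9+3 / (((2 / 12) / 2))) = 3520 / 11613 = 0.30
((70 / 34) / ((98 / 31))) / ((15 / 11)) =341 / 714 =0.48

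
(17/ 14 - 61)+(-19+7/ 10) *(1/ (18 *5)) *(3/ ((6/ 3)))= -84127/ 1400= -60.09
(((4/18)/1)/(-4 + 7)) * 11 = 22/27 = 0.81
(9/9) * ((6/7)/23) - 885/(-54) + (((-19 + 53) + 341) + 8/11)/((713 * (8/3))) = 16.62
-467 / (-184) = 467 / 184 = 2.54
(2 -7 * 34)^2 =55696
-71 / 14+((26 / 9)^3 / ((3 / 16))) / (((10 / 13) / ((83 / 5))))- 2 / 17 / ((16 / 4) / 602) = 35812022441 / 13012650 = 2752.09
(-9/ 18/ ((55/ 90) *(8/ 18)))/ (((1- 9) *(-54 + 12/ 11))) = -0.00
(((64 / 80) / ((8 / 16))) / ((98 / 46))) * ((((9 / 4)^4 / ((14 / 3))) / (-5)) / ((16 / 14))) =-452709 / 627200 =-0.72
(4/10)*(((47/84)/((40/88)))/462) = 47/44100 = 0.00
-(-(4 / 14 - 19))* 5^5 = -409375 / 7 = -58482.14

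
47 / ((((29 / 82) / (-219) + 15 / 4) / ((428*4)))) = 2889945024 / 134627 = 21466.31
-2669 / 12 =-222.42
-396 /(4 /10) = -990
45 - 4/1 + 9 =50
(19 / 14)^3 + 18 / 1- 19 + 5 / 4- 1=1.75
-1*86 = -86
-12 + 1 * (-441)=-453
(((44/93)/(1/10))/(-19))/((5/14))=-1232/1767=-0.70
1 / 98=0.01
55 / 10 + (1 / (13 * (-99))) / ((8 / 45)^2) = 50111 / 9152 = 5.48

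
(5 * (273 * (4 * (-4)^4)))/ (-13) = -107520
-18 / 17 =-1.06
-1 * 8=-8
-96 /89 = -1.08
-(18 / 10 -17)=76 / 5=15.20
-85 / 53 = -1.60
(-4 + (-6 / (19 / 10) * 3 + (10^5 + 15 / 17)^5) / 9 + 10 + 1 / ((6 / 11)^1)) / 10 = 111116013158401378432479.10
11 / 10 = 1.10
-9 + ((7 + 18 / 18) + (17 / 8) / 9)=-55 / 72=-0.76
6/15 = 2/5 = 0.40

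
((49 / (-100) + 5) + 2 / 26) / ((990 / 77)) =41741 / 117000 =0.36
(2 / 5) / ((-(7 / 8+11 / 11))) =-16 / 75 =-0.21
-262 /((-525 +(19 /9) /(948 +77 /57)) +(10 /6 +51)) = 21266409 /38338880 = 0.55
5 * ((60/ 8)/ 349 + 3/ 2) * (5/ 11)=13275/ 3839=3.46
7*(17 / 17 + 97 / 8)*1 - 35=455 / 8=56.88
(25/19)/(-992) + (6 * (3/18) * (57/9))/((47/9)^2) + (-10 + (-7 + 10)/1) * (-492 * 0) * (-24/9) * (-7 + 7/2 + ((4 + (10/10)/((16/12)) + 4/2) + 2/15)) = 9613799/41635232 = 0.23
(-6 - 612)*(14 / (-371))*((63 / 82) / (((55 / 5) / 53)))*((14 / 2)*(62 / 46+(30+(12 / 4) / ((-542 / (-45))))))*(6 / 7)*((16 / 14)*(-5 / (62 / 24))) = -76945152960 / 2125453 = -36201.77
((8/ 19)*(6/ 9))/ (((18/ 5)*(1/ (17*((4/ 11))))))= 2720/ 5643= 0.48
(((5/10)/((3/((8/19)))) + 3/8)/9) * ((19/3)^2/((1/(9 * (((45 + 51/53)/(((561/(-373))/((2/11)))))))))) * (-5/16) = 1460240915/47097072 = 31.00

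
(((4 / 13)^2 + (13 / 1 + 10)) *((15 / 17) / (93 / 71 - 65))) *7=-4156695 / 1855958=-2.24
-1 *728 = -728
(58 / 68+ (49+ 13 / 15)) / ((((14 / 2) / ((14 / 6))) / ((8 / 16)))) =25867 / 3060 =8.45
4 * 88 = 352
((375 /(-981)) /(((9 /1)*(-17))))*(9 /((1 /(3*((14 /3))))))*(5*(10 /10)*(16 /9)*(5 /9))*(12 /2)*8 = 11200000 /150093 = 74.62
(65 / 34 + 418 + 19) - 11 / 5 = 74241 / 170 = 436.71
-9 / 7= -1.29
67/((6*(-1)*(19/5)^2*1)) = -1675/2166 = -0.77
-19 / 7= -2.71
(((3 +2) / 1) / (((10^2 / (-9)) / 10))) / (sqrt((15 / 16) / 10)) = -6 * sqrt(6) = -14.70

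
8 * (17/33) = 4.12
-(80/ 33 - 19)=547/ 33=16.58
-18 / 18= -1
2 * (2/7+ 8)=116/7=16.57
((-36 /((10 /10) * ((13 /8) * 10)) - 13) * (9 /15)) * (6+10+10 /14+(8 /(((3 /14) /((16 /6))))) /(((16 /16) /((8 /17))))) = -67328153 /116025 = -580.29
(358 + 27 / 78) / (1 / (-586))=-2729881 / 13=-209990.85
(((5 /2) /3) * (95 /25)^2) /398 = 361 /11940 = 0.03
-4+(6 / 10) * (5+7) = 3.20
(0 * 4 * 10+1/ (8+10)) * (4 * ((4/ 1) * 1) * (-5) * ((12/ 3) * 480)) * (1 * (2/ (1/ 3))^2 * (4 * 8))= -9830400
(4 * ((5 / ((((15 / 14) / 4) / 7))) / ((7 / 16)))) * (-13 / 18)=-23296 / 27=-862.81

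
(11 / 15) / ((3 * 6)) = 11 / 270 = 0.04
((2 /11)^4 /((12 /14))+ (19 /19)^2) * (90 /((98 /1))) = 659685 /717409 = 0.92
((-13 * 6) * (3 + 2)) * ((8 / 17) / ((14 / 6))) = -9360 / 119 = -78.66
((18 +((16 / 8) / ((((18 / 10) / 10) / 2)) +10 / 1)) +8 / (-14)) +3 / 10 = 31469 / 630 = 49.95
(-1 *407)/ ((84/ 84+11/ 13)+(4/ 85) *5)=-89947/ 460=-195.54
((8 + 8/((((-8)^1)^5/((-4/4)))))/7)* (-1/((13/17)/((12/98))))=-1671219/9132032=-0.18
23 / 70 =0.33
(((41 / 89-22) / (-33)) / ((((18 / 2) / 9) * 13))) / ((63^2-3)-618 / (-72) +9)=7668 / 608388781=0.00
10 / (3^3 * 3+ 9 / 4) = 40 / 333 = 0.12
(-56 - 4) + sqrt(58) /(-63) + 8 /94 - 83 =-6717 /47 - sqrt(58) /63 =-143.04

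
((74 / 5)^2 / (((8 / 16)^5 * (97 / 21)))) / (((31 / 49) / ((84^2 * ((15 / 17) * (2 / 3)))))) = 2544587329536 / 255595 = 9955544.24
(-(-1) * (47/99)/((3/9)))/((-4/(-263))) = 93.64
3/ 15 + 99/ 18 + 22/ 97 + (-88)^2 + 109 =7623159/ 970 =7858.93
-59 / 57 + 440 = 25021 / 57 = 438.96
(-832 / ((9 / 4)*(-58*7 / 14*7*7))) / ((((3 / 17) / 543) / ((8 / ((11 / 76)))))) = 6226075648 / 140679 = 44257.32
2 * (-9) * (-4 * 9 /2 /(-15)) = -108 /5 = -21.60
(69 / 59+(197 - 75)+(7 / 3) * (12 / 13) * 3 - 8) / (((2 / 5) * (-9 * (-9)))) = 155485 / 41418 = 3.75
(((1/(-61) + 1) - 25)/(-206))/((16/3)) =4395/201056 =0.02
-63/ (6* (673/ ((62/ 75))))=-0.01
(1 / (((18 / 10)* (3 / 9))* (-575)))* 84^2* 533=-1253616 / 115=-10901.01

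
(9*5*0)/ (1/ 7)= 0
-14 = -14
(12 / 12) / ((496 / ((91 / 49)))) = 13 / 3472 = 0.00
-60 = -60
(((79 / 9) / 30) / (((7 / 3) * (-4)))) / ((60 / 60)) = -79 / 2520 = -0.03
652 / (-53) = -652 / 53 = -12.30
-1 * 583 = -583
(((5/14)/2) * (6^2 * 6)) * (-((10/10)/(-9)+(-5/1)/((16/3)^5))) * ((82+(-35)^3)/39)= -226698271115/47710208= -4751.57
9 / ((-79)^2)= 9 / 6241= 0.00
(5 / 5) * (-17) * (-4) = 68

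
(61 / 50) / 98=61 / 4900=0.01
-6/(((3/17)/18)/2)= -1224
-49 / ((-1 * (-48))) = -49 / 48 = -1.02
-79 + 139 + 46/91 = 5506/91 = 60.51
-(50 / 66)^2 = -625 / 1089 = -0.57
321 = 321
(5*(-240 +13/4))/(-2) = 4735/8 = 591.88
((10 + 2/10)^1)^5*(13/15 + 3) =6670488186/15625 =426911.24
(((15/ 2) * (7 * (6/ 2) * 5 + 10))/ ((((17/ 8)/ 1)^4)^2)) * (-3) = -43411046400/ 6975757441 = -6.22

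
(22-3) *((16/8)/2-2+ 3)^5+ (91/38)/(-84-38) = 2818597/4636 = 607.98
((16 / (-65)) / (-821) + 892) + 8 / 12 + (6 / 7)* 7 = 143872088 / 160095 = 898.67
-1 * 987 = -987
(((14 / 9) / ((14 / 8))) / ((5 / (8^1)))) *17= 1088 / 45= 24.18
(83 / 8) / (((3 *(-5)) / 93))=-2573 / 40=-64.32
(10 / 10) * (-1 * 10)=-10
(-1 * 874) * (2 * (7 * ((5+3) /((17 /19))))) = -1859872 /17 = -109404.24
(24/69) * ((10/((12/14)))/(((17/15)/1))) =1400/391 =3.58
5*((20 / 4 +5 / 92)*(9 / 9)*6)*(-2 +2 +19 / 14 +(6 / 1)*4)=2476125 / 644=3844.91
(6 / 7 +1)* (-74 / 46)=-481 / 161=-2.99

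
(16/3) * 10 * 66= 3520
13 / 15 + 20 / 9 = 139 / 45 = 3.09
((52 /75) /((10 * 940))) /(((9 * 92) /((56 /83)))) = 91 /1514075625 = 0.00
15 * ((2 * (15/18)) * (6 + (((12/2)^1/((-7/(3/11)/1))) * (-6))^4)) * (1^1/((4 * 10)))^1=867417855/140612164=6.17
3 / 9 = 1 / 3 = 0.33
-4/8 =-1/2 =-0.50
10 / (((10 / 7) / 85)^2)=70805 / 2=35402.50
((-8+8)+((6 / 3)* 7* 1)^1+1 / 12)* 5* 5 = 4225 / 12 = 352.08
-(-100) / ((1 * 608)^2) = 25 / 92416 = 0.00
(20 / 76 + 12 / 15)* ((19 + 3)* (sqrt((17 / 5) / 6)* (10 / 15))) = 2222* sqrt(510) / 4275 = 11.74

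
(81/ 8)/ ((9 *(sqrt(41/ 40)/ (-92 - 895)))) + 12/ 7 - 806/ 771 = 3610/ 5397 - 8883 *sqrt(410)/ 164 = -1096.08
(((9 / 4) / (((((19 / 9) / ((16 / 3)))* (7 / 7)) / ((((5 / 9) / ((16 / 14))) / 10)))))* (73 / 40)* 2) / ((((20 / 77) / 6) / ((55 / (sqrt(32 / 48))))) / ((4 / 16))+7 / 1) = 207859931433 / 1442680608080 - 3895353* sqrt(6) / 180335076010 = 0.14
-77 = -77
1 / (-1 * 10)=-0.10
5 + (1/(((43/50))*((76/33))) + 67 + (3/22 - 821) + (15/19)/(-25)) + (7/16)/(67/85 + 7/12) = -188107221749/251456260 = -748.07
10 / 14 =5 / 7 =0.71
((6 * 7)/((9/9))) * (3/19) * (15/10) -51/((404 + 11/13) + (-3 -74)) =792921/80978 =9.79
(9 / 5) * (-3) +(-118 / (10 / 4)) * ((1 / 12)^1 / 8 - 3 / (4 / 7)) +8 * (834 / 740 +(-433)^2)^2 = 230994421859235137 / 821400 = 281220382102.79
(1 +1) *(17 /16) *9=153 /8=19.12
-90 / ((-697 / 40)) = 3600 / 697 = 5.16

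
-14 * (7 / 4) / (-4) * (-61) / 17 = -2989 / 136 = -21.98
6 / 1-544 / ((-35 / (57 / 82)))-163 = -209791 / 1435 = -146.20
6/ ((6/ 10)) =10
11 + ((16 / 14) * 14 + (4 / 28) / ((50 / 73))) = 9523 / 350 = 27.21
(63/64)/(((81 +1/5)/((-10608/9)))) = -3315/232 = -14.29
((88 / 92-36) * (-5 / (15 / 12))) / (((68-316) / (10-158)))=1924 / 23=83.65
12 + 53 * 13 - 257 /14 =9557 /14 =682.64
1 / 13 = 0.08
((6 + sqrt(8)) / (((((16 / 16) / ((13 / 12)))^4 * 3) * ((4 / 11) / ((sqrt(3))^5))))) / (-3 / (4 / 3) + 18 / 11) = 3455881 * sqrt(3) * (-3-sqrt(2)) / 93312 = -283.16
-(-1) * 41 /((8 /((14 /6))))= 287 /24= 11.96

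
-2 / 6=-1 / 3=-0.33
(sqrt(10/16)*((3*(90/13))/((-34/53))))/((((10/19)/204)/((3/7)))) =-244701*sqrt(10)/182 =-4251.72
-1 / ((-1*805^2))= 0.00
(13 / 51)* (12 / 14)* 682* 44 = 6556.37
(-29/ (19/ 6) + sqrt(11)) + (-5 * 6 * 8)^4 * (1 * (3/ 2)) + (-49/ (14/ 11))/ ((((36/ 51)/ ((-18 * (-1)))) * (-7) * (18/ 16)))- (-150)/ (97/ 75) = sqrt(11) + 27515843839898/ 5529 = 4976640234.80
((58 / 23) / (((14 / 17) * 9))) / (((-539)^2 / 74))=0.00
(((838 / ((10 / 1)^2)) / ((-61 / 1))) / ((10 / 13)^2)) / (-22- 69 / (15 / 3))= 70811 / 10919000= 0.01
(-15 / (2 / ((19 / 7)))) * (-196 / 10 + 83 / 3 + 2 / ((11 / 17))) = -4997 / 22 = -227.14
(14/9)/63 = 2/81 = 0.02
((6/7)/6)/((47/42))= 0.13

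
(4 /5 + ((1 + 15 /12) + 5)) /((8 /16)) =161 /10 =16.10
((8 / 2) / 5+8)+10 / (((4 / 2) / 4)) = 144 / 5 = 28.80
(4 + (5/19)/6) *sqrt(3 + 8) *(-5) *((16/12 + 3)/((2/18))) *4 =-10461.33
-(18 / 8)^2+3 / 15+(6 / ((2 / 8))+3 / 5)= 1579 / 80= 19.74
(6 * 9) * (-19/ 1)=-1026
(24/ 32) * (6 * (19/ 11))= 171/ 22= 7.77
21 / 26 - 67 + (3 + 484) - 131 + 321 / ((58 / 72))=518971 / 754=688.29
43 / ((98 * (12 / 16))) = 86 / 147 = 0.59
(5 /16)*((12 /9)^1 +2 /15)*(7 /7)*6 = 11 /4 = 2.75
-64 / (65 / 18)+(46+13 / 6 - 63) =-12697 / 390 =-32.56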